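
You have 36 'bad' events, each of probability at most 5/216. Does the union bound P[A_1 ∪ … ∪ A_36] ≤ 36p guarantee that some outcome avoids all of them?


Union bound: P[∪_{i=1}^{36} A_i] ≤ Σ_i P[A_i] ≤ 36·p = 36·(5/216) = 5/6.
Numerically: 5/6 ≈ 0.8333333.
Is 5/6 < 1? YES.
Since P[∪ A_i] ≤ 5/6 < 1, the complement has P[∩ A_i^c] ≥ 1 − 5/6 = 1/6 > 0, so some outcome avoids every A_i.

36·p = 5/6 ≈ 0.8333333; existence CERTIFIED by the union bound.


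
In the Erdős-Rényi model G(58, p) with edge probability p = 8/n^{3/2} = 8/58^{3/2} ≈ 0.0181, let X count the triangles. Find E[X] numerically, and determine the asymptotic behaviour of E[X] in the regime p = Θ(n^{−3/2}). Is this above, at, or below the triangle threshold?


Number of potential triangles: C(58, 3) = 30856.
Each occurs with probability p³ ≈ (0.0181)³ ≈ 5.94079e-06.
By linearity: E[X] = C(58, 3)·p³ ≈ 30856 · 5.94079e-06 ≈ 0.183.
Since α = 3/2 > 1, p = c/n^{3/2} = o(1/n) is below the triangle threshold p ~ 1/n. Asymptotically E[X] ~ (c³/6)·n^{3(1−α)} = (8³/6)·n^{-1.5} → 0, so by Markov's inequality G has no triangles w.h.p.

E[X] ≈ 0.183; in regime p = Θ(1/n^{3/2}) E[X] tends to 0 (below the triangle threshold p ~ 1/n).


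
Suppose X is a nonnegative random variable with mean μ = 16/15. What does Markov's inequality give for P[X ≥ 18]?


μ = E[X] = 16/15, a = 18.
Markov: P[X ≥ 18] ≤ μ/a = (16/15)/18 = 8/135.
Numerically: ≈ 0.0593.
(Since a = 18 > μ = 1.0667, the bound 8/135 is < 1 and informative.)

P[X ≥ 18] ≤ 8/135 ≈ 0.0593.


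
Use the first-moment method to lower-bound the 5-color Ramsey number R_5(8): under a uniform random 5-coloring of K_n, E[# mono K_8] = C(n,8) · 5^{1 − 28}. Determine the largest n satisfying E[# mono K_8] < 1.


We need C(n, 8) · 5^{1 − 28} < 1, i.e. C(n, 8) < 5^{28 − 1} = 7450580596923828125.
Check values of n near the boundary:
  n = 860: C(860, 8) = 7182671140665308145; 7182671140665308145 < 7450580596923828125? YES
  n = 861: C(861, 8) = 7250034996615275865; 7250034996615275865 < 7450580596923828125? YES
  n = 862: C(862, 8) = 7317951015318931845; 7317951015318931845 < 7450580596923828125? YES
  n = 863: C(863, 8) = 7386423071602617757; 7386423071602617757 < 7450580596923828125? YES
  n = 864: C(864, 8) = 7455455062926006708; 7455455062926006708 < 7450580596923828125? NO
The largest n with C(n, 8) < 7450580596923828125 is n = 863 (where E[X] = 7386423071602617757/7450580596923828125 ≈ 0.991389). Hence R_5(8) > 863, i.e. R_5(8) ≥ 864.

Largest n = 863; hence R_5(8) > 863.


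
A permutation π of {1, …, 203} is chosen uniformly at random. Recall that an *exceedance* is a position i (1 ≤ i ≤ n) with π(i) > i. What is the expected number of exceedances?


Write X = Σ_{i=1}^{203} X_i, where X_i = 1_{π(i) > i}.
For each fixed i, π(i) is uniform over {1, …, 203} (marginal of a uniform permutation), so P[π(i) > i] = (n − i)/n. Summing: Σ_{i=1}^{203} (n − i)/n = (0 + 1 + … + 202)/203 = 203(203 − 1)/(2·203) = (203 − 1)/2.
Hence E[X] = Σ_{i=1}^{203} (203 − i)/203 = 101 ≈ 101.0000.

E[X] = 101 = 101.0000.


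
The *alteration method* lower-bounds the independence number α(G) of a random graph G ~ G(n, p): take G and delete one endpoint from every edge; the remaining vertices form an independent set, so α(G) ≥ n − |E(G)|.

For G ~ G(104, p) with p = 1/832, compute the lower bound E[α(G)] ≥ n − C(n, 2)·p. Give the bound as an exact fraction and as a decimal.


E[|E(G)|] = C(104, 2)·p = 5356 · (1/832) = 103/16.
E[α(G)] ≥ n − E[|E(G)|] = 104 − 103/16 = 1561/16.
Numerically: ≈ 97.562.
(This is only a lower bound; the true E[α(G)] may be larger.)

E[α(G)] ≥ 1561/16 ≈ 97.562.


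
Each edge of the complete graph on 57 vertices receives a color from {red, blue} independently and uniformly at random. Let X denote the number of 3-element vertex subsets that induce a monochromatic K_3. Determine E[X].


Let X = Σ_S X_S over the C(57, 3) = 29260 subsets S of size 3, where X_S = 1 if the K_3 on S is monochromatic.
For a fixed S, the K_3 on S has C(3, 2) = 3 edges. P[all 3 edges red] = (1/2)^3, and likewise for blue, so P[monochromatic] = 2·(1/2)^3 = 2^{1 − 3} = 1/4.
By linearity: E[X] = C(57, 3) · 2^{1 − 3} = 29260 · 1/4 = 7315.
Numerically: E[X] ≈ 7315.000000.

E[X] = C(57,3)·2^(1−C(3,2)) = 7315 ≈ 7315.000000.


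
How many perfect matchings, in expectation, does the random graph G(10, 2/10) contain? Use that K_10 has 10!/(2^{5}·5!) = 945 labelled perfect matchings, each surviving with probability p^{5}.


K_10 has 10!/(2^{5}·5!) = 945 labelled perfect matchings.
For each such perfect matching H, let X_H = 1 if all 5 edges of H are present in G. Then P[X_H = 1] = p^{5} = (1/5)^{5} = 1/3125.
Summing the indicators: E[X] = Σ_H E[X_H] = 945 · p^{5} = 945 · 1/3125 = 189/625.
Numerically: E[X] ≈ 0.302.

E[X] = 945 · (1/5)^{5} = 189/625 ≈ 0.302.


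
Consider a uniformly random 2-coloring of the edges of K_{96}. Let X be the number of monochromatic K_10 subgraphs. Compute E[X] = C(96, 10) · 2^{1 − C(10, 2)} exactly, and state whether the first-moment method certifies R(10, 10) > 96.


E[X] = C(96, 10) · 2^{1 − 45} = 11279926456656 · 2^{−44} = 11279926456656/17592186044416.
As a reduced fraction: E[X] = 704995403541/1099511627776 ≈ 0.641.
Is E[X] < 1? YES.
Since E[X] < 1, there exists a 2-coloring of K_{96} with no monochromatic K_10; hence R(10, 10) > 96.

E[X] = 704995403541/1099511627776 ≈ 0.641; E[X] < 1, so R(10, 10) > 96.


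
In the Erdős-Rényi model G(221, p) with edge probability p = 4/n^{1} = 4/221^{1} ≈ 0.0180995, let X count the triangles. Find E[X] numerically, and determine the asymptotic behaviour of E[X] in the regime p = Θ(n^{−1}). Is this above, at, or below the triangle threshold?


Number of potential triangles: C(221, 3) = 1774630.
Each occurs with probability p³ ≈ (0.0180995)³ ≈ 5.92929629e-06.
By linearity: E[X] = C(221, 3)·p³ ≈ 1774630 · 5.92929629e-06 ≈ 10.522307.
Here α = 1, so p = 4/n is exactly at the triangle threshold p ~ 1/n. Asymptotically E[X] → c³/6 = 4³/6 = 32/3 ≈ 10.666667, a bounded constant. In this regime the triangle count is asymptotically Poisson(c³/6).

E[X] ≈ 10.522307; in regime p = Θ(1/n^{1}) E[X] stays bounded (at the triangle threshold p ~ 1/n).


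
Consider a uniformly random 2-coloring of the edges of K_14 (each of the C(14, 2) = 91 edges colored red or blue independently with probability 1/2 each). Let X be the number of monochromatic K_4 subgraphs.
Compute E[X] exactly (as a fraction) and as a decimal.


Let X = Σ_S X_S over the C(14, 4) = 1001 subsets S of size 4, where X_S = 1 if the K_4 on S is monochromatic.
For a fixed S, the K_4 on S has C(4, 2) = 6 edges. P[all 6 edges red] = (1/2)^6, and likewise for blue, so P[monochromatic] = 2·(1/2)^6 = 2^{1 − 6} = 1/32.
By linearity of expectation: E[X] = C(14, 4) · 2^{1 − 6} = 1001 · 1/32 = 1001/32.
Numerically: E[X] ≈ 31.281250.

E[X] = C(14,4)·2^(1−C(4,2)) = 1001/32 ≈ 31.281250.


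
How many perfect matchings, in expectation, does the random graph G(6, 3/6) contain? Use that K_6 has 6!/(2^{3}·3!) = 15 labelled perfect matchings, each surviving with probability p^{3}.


K_6 has 6!/(2^{3}·3!) = 15 labelled perfect matchings.
For each such perfect matching H, let X_H = 1 if all 3 edges of H are present in G. Then P[X_H = 1] = p^{3} = (1/2)^{3} = 1/8.
Summing the indicators: E[X] = Σ_H E[X_H] = 15 · p^{3} = 15 · 1/8 = 15/8.
Numerically: E[X] ≈ 1.875.

E[X] = 15 · (1/2)^{3} = 15/8 ≈ 1.875.


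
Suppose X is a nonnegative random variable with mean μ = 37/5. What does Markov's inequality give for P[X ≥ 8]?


μ = E[X] = 37/5, a = 8.
Markov: P[X ≥ 8] ≤ μ/a = (37/5)/8 = 37/40.
Numerically: ≈ 0.9250.
(Since a = 8 > μ = 7.4000, the bound 37/40 is < 1 and informative.)

P[X ≥ 8] ≤ 37/40 ≈ 0.9250.


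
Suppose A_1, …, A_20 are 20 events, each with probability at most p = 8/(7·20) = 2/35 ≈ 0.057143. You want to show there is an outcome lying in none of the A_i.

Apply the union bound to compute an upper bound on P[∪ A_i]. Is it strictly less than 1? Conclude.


Union bound: P[∪_{i=1}^{20} A_i] ≤ Σ_i P[A_i] ≤ 20·p = 20·(2/35) = 8/7.
Numerically: 8/7 ≈ 1.142857.
Is 8/7 < 1? NO.
Since the bound 8/7 is ≥ 1, the union bound is uninformative here; it does NOT by itself certify existence.

20·p = 8/7 ≈ 1.142857; existence NOT certified by the union bound.


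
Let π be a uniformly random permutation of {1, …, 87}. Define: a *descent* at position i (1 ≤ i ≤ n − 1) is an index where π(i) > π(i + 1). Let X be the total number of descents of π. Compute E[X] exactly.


Write X = Σ X_I over i = 1, …, 86, with X_I the indicator of one descent.
There are 86 indicators.
For each fixed i, the pair (π(i), π(i+1)) is a uniformly random ordered pair of distinct values from {1, …, 87}; by symmetry P[π(i) > π(i+1)] = 1/2.
By linearity: E[X] = 86 · (1/2) = (87 − 1) · (1/2) = 43 ≈ 43.0000.

E[X] = 43 = 43.0000.


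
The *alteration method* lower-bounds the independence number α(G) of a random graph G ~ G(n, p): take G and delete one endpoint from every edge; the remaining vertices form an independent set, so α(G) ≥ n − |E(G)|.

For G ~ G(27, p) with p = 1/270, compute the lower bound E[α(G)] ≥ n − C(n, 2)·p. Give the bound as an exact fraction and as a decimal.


E[|E(G)|] = C(27, 2)·p = 351 · (1/270) = 13/10.
E[α(G)] ≥ n − E[|E(G)|] = 27 − 13/10 = 257/10.
Numerically: ≈ 25.7000.
(This is only a lower bound; the true E[α(G)] may be larger.)

E[α(G)] ≥ 257/10 ≈ 25.7000.


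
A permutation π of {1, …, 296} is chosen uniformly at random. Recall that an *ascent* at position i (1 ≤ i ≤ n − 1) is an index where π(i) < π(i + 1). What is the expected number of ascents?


Write X = Σ X_I over i = 1, …, 295, with X_I the indicator of one ascent.
There are 295 indicators.
For each fixed i, the pair (π(i), π(i+1)) is a uniformly random ordered pair of distinct values from {1, …, 296}; by symmetry P[π(i) < π(i+1)] = 1/2.
By linearity: E[X] = 295 · (1/2) = (296 − 1) · (1/2) = 295/2 ≈ 147.500000.

E[X] = 295/2 = 147.500000.


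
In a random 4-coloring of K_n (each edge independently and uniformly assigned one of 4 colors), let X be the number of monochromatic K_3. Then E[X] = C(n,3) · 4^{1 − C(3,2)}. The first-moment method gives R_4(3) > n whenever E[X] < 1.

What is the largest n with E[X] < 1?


We need C(n, 3) · 4^{1 − 3} < 1, i.e. C(n, 3) < 4^{3 − 1} = 16.
Check values of n near the boundary:
  n = 4: C(4, 3) = 4; 4 < 16? YES
  n = 5: C(5, 3) = 10; 10 < 16? YES
  n = 6: C(6, 3) = 20; 20 < 16? NO
  n = 7: C(7, 3) = 35; 35 < 16? NO
The largest n with C(n, 3) < 16 is n = 5 (where E[X] = 5/8 ≈ 0.62500). Hence R_4(3) > 5, i.e. R_4(3) ≥ 6.

Largest n = 5; hence R_4(3) > 5.


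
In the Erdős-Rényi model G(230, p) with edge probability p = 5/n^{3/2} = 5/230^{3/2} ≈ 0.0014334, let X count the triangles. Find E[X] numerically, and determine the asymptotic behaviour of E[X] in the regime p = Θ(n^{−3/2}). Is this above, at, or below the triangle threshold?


Number of potential triangles: C(230, 3) = 2001460.
Each occurs with probability p³ ≈ (0.0014334)³ ≈ 2.9453354e-09.
By linearity: E[X] = C(230, 3)·p³ ≈ 2001460 · 2.9453354e-09 ≈ 0.00589.
Since α = 3/2 > 1, p = c/n^{3/2} = o(1/n) is below the triangle threshold p ~ 1/n. Asymptotically E[X] ~ (c³/6)·n^{3(1−α)} = (5³/6)·n^{-1.5} → 0, so by Markov's inequality G has no triangles w.h.p.

E[X] ≈ 0.00589; in regime p = Θ(1/n^{3/2}) E[X] tends to 0 (below the triangle threshold p ~ 1/n).


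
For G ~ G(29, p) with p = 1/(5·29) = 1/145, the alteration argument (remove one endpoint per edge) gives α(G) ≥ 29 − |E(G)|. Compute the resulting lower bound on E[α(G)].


E[|E(G)|] = C(29, 2)·p = 406 · (1/145) = 14/5.
E[α(G)] ≥ n − E[|E(G)|] = 29 − 14/5 = 131/5.
Numerically: ≈ 26.2000.
(This is only a lower bound; the true E[α(G)] may be larger.)

E[α(G)] ≥ 131/5 ≈ 26.2000.


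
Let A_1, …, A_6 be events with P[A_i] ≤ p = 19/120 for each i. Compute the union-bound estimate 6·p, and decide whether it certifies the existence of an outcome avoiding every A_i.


Union bound: P[∪_{i=1}^{6} A_i] ≤ Σ_i P[A_i] ≤ 6·p = 6·(19/120) = 19/20.
Numerically: 19/20 ≈ 0.950.
Is 19/20 < 1? YES.
Since P[∪ A_i] ≤ 19/20 < 1, the complement has P[∩ A_i^c] ≥ 1 − 19/20 = 1/20 > 0, so some outcome avoids every A_i.

6·p = 19/20 ≈ 0.950; existence CERTIFIED by the union bound.


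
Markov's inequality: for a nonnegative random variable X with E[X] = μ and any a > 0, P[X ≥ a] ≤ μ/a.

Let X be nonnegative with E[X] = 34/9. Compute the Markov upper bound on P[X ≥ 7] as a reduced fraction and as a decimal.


μ = E[X] = 34/9, a = 7.
Markov: P[X ≥ 7] ≤ μ/a = (34/9)/7 = 34/63.
Numerically: ≈ 0.5397.
(Since a = 7 > μ = 3.7778, the bound 34/63 is < 1 and informative.)

P[X ≥ 7] ≤ 34/63 ≈ 0.5397.


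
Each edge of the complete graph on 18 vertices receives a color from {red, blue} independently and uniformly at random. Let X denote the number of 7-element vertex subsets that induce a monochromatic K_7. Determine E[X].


Let X = Σ_S X_S over the C(18, 7) = 31824 subsets S of size 7, where X_S = 1 if the K_7 on S is monochromatic.
For a fixed S, the K_7 on S has C(7, 2) = 21 edges. P[all 21 edges red] = (1/2)^21, and likewise for blue, so P[monochromatic] = 2·(1/2)^21 = 2^{1 − 21} = 1/1048576.
Summing: E[X] = C(18, 7) · 2^{1 − 21} = 31824 · 1/1048576 = 1989/65536.
Numerically: E[X] ≈ 0.030.

E[X] = C(18,7)·2^(1−C(7,2)) = 1989/65536 ≈ 0.030.


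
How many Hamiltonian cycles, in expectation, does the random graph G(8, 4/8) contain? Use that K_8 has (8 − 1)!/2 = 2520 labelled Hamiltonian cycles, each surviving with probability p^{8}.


K_8 has (8 − 1)!/2 = 2520 labelled Hamiltonian cycles.
For each such Hamiltonian cycle H, let X_H = 1 if all 8 edges of H are present in G. Then P[X_H = 1] = p^{8} = (1/2)^{8} = 1/256.
By linearity of expectation: E[X] = Σ_H E[X_H] = 2520 · p^{8} = 2520 · 1/256 = 315/32.
Numerically: E[X] ≈ 9.84.

E[X] = 2520 · (1/2)^{8} = 315/32 ≈ 9.84.


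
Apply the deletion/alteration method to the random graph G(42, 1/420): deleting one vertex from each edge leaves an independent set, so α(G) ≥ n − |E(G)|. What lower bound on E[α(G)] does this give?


E[|E(G)|] = C(42, 2)·p = 861 · (1/420) = 41/20.
E[α(G)] ≥ n − E[|E(G)|] = 42 − 41/20 = 799/20.
Numerically: ≈ 39.950.
(This is only a lower bound; the true E[α(G)] may be larger.)

E[α(G)] ≥ 799/20 ≈ 39.950.


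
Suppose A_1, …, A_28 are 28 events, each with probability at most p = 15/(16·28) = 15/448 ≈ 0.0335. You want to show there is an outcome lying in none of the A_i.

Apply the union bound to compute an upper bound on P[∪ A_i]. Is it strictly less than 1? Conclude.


Union bound: P[∪_{i=1}^{28} A_i] ≤ Σ_i P[A_i] ≤ 28·p = 28·(15/448) = 15/16.
Numerically: 15/16 ≈ 0.9375.
Is 15/16 < 1? YES.
Since P[∪ A_i] ≤ 15/16 < 1, the complement has P[∩ A_i^c] ≥ 1 − 15/16 = 1/16 > 0, so some outcome avoids every A_i.

28·p = 15/16 ≈ 0.9375; existence CERTIFIED by the union bound.


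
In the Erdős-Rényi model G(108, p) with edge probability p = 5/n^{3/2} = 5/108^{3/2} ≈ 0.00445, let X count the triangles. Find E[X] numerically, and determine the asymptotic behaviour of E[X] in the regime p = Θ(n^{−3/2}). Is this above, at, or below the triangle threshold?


Number of potential triangles: C(108, 3) = 204156.
Each occurs with probability p³ ≈ (0.00445)³ ≈ 8.84104e-08.
By linearity: E[X] = C(108, 3)·p³ ≈ 204156 · 8.84104e-08 ≈ 0.018.
Since α = 3/2 > 1, p = c/n^{3/2} = o(1/n) is below the triangle threshold p ~ 1/n. Asymptotically E[X] ~ (c³/6)·n^{3(1−α)} = (5³/6)·n^{-1.5} → 0, so by Markov's inequality G has no triangles w.h.p.

E[X] ≈ 0.018; in regime p = Θ(1/n^{3/2}) E[X] tends to 0 (below the triangle threshold p ~ 1/n).


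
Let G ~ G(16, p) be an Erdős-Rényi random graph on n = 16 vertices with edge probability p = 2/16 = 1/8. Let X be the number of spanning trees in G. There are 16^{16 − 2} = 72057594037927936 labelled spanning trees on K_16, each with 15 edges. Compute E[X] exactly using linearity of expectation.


K_16 has 16^{16 − 2} = 72057594037927936 labelled spanning trees.
For each such spanning tree H, let X_H = 1 if all 15 edges of H are present in G. Then P[X_H = 1] = p^{15} = (1/8)^{15} = 1/35184372088832.
By linearity: E[X] = Σ_H E[X_H] = 72057594037927936 · p^{15} = 72057594037927936 · 1/35184372088832 = 2048.
Numerically: E[X] ≈ 2048.

E[X] = 72057594037927936 · (1/8)^{15} = 2048 ≈ 2048.


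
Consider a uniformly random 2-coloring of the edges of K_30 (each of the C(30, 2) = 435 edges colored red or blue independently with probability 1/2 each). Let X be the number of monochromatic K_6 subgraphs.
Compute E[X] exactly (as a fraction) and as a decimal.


Let X = Σ_S X_S over the C(30, 6) = 593775 subsets S of size 6, where X_S = 1 if the K_6 on S is monochromatic.
For a fixed S, the K_6 on S has C(6, 2) = 15 edges. P[all 15 edges red] = (1/2)^15, and likewise for blue, so P[monochromatic] = 2·(1/2)^15 = 2^{1 − 15} = 1/16384.
By linearity of expectation: E[X] = C(30, 6) · 2^{1 − 15} = 593775 · 1/16384 = 593775/16384.
Numerically: E[X] ≈ 36.24115.

E[X] = C(30,6)·2^(1−C(6,2)) = 593775/16384 ≈ 36.24115.


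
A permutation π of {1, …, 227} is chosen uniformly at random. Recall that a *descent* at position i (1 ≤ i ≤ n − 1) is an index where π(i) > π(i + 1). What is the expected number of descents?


Write X = Σ X_I over i = 1, …, 226, with X_I the indicator of one descent.
There are 226 indicators.
For each fixed i, the pair (π(i), π(i+1)) is a uniformly random ordered pair of distinct values from {1, …, 227}; by symmetry P[π(i) > π(i+1)] = 1/2.
By linearity: E[X] = 226 · (1/2) = (227 − 1) · (1/2) = 113 ≈ 113.000000.

E[X] = 113 = 113.000000.


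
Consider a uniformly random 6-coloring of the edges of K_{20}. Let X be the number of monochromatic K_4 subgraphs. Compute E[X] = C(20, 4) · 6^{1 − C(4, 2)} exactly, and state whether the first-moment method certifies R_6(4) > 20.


E[X] = C(20, 4) · 6^{1 − 6} = 4845 · 6^{−5} = 4845/7776.
As a reduced fraction: E[X] = 1615/2592 ≈ 0.62307.
Is E[X] < 1? YES.
Since E[X] < 1, there exists a 6-coloring of K_{20} with no monochromatic K_4; hence R_6(4) > 20.

E[X] = 1615/2592 ≈ 0.62307; E[X] < 1, so R_6(4) > 20.


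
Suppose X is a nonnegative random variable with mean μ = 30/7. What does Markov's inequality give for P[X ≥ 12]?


μ = E[X] = 30/7, a = 12.
Markov: P[X ≥ 12] ≤ μ/a = (30/7)/12 = 5/14.
Numerically: ≈ 0.35714.
(Since a = 12 > μ = 4.28571, the bound 5/14 is < 1 and informative.)

P[X ≥ 12] ≤ 5/14 ≈ 0.35714.


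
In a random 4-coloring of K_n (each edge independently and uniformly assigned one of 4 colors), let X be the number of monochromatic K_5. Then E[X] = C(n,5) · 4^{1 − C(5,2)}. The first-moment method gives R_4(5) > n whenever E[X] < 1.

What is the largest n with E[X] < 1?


We need C(n, 5) · 4^{1 − 10} < 1, i.e. C(n, 5) < 4^{10 − 1} = 262144.
Check values of n near the boundary:
  n = 31: C(31, 5) = 169911; 169911 < 262144? YES
  n = 32: C(32, 5) = 201376; 201376 < 262144? YES
  n = 33: C(33, 5) = 237336; 237336 < 262144? YES
  n = 34: C(34, 5) = 278256; 278256 < 262144? NO
The largest n with C(n, 5) < 262144 is n = 33 (where E[X] = 29667/32768 ≈ 0.90536). Hence R_4(5) > 33, i.e. R_4(5) ≥ 34.

Largest n = 33; hence R_4(5) > 33.


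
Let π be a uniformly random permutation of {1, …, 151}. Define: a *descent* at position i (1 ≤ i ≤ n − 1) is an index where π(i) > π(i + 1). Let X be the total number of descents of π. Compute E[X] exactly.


Write X = Σ X_I over i = 1, …, 150, with X_I the indicator of one descent.
There are 150 indicators.
For each fixed i, the pair (π(i), π(i+1)) is a uniformly random ordered pair of distinct values from {1, …, 151}; by symmetry P[π(i) > π(i+1)] = 1/2.
By linearity: E[X] = 150 · (1/2) = (151 − 1) · (1/2) = 75 ≈ 75.000000.

E[X] = 75 = 75.000000.


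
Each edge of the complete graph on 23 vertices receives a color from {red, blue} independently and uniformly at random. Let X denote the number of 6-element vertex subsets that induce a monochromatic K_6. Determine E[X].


Let X = Σ_S X_S over the C(23, 6) = 100947 subsets S of size 6, where X_S = 1 if the K_6 on S is monochromatic.
For a fixed S, the K_6 on S has C(6, 2) = 15 edges. P[all 15 edges red] = (1/2)^15, and likewise for blue, so P[monochromatic] = 2·(1/2)^15 = 2^{1 − 15} = 1/16384.
By linearity: E[X] = C(23, 6) · 2^{1 − 15} = 100947 · 1/16384 = 100947/16384.
Numerically: E[X] ≈ 6.161316.

E[X] = C(23,6)·2^(1−C(6,2)) = 100947/16384 ≈ 6.161316.


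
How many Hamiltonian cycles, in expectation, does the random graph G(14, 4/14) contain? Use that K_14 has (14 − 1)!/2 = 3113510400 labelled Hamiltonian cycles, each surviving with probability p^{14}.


K_14 has (14 − 1)!/2 = 3113510400 labelled Hamiltonian cycles.
For each such Hamiltonian cycle H, let X_H = 1 if all 14 edges of H are present in G. Then P[X_H = 1] = p^{14} = (2/7)^{14} = 16384/678223072849.
By linearity: E[X] = Σ_H E[X_H] = 3113510400 · p^{14} = 3113510400 · 16384/678223072849 = 7287393484800/96889010407.
Numerically: E[X] ≈ 75.214.

E[X] = 3113510400 · (2/7)^{14} = 7287393484800/96889010407 ≈ 75.214.


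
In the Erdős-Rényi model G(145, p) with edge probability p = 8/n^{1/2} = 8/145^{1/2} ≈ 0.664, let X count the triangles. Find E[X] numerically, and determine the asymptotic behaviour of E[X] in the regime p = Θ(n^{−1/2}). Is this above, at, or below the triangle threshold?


Number of potential triangles: C(145, 3) = 497640.
Each occurs with probability p³ ≈ (0.664)³ ≈ 2.93236e-01.
By linearity: E[X] = C(145, 3)·p³ ≈ 497640 · 2.93236e-01 ≈ 145926.188.
Since α = 1/2 < 1, p = c/n^{1/2} ≫ 1/n is above the triangle threshold p ~ 1/n. Asymptotically E[X] ~ (c³/6)·n^{3(1−α)} = (8³/6)·n^{1.5} → ∞; triangles are abundant w.h.p.

E[X] ≈ 145926.188; in regime p = Θ(1/n^{1/2}) E[X] diverges (above the triangle threshold p ~ 1/n).


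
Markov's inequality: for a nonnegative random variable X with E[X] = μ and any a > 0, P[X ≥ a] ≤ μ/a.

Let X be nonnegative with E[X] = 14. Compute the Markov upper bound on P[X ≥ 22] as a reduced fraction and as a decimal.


μ = E[X] = 14, a = 22.
Markov: P[X ≥ 22] ≤ μ/a = (14)/22 = 7/11.
Numerically: ≈ 0.6364.
(Since a = 22 > μ = 14.0000, the bound 7/11 is < 1 and informative.)

P[X ≥ 22] ≤ 7/11 ≈ 0.6364.


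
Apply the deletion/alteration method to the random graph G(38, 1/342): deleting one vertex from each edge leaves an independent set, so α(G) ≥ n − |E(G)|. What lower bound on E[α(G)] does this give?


E[|E(G)|] = C(38, 2)·p = 703 · (1/342) = 37/18.
E[α(G)] ≥ n − E[|E(G)|] = 38 − 37/18 = 647/18.
Numerically: ≈ 35.94444.
(This is only a lower bound; the true E[α(G)] may be larger.)

E[α(G)] ≥ 647/18 ≈ 35.94444.


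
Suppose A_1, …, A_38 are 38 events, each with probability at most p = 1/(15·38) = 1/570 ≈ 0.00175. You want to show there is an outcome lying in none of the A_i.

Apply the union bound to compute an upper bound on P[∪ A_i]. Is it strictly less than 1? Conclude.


Union bound: P[∪_{i=1}^{38} A_i] ≤ Σ_i P[A_i] ≤ 38·p = 38·(1/570) = 1/15.
Numerically: 1/15 ≈ 0.06667.
Is 1/15 < 1? YES.
Since P[∪ A_i] ≤ 1/15 < 1, the complement has P[∩ A_i^c] ≥ 1 − 1/15 = 14/15 > 0, so some outcome avoids every A_i.

38·p = 1/15 ≈ 0.06667; existence CERTIFIED by the union bound.


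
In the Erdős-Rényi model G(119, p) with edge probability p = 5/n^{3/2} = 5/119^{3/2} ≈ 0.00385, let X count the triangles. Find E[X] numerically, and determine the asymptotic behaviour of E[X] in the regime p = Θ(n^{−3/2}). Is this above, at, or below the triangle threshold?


Number of potential triangles: C(119, 3) = 273819.
Each occurs with probability p³ ≈ (0.00385)³ ≈ 5.71411e-08.
By linearity: E[X] = C(119, 3)·p³ ≈ 273819 · 5.71411e-08 ≈ 0.016.
Since α = 3/2 > 1, p = c/n^{3/2} = o(1/n) is below the triangle threshold p ~ 1/n. Asymptotically E[X] ~ (c³/6)·n^{3(1−α)} = (5³/6)·n^{-1.5} → 0, so by Markov's inequality G has no triangles w.h.p.

E[X] ≈ 0.016; in regime p = Θ(1/n^{3/2}) E[X] tends to 0 (below the triangle threshold p ~ 1/n).


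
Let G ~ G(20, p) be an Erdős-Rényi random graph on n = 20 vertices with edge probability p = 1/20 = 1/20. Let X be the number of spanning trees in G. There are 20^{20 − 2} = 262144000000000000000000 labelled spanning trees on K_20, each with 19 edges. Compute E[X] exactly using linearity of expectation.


K_20 has 20^{20 − 2} = 262144000000000000000000 labelled spanning trees.
For each such spanning tree H, let X_H = 1 if all 19 edges of H are present in G. Then P[X_H = 1] = p^{19} = (1/20)^{19} = 1/5242880000000000000000000.
Summing the indicators: E[X] = Σ_H E[X_H] = 262144000000000000000000 · p^{19} = 262144000000000000000000 · 1/5242880000000000000000000 = 1/20.
Numerically: E[X] ≈ 0.05.

E[X] = 262144000000000000000000 · (1/20)^{19} = 1/20 ≈ 0.05.


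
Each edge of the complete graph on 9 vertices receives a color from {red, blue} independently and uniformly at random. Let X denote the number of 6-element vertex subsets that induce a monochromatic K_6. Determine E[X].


Let X = Σ_S X_S over the C(9, 6) = 84 subsets S of size 6, where X_S = 1 if the K_6 on S is monochromatic.
For a fixed S, the K_6 on S has C(6, 2) = 15 edges. P[all 15 edges red] = (1/2)^15, and likewise for blue, so P[monochromatic] = 2·(1/2)^15 = 2^{1 − 15} = 1/16384.
Summing: E[X] = C(9, 6) · 2^{1 − 15} = 84 · 1/16384 = 21/4096.
Numerically: E[X] ≈ 0.005127.

E[X] = C(9,6)·2^(1−C(6,2)) = 21/4096 ≈ 0.005127.


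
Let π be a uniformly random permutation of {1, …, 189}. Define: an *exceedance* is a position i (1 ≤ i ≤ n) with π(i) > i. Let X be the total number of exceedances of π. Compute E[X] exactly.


Write X = Σ_{i=1}^{189} X_i, where X_i = 1_{π(i) > i}.
For each fixed i, π(i) is uniform over {1, …, 189} (marginal of a uniform permutation), so P[π(i) > i] = (n − i)/n. Summing: Σ_{i=1}^{189} (n − i)/n = (0 + 1 + … + 188)/189 = 189(189 − 1)/(2·189) = (189 − 1)/2.
Hence E[X] = Σ_{i=1}^{189} (189 − i)/189 = 94 ≈ 94.000000.

E[X] = 94 = 94.000000.


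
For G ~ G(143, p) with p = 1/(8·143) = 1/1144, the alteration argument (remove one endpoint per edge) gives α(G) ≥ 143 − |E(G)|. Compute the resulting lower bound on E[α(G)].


E[|E(G)|] = C(143, 2)·p = 10153 · (1/1144) = 71/8.
E[α(G)] ≥ n − E[|E(G)|] = 143 − 71/8 = 1073/8.
Numerically: ≈ 134.125.
(This is only a lower bound; the true E[α(G)] may be larger.)

E[α(G)] ≥ 1073/8 ≈ 134.125.


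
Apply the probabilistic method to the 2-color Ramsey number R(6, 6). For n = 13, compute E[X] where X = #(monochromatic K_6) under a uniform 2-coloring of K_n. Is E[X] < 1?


E[X] = C(13, 6) · 2^{1 − 15} = 1716 · 2^{−14} = 1716/16384.
As a reduced fraction: E[X] = 429/4096 ≈ 0.105.
Is E[X] < 1? YES.
Since E[X] < 1, there exists a 2-coloring of K_{13} with no monochromatic K_6; hence R(6, 6) > 13.

E[X] = 429/4096 ≈ 0.105; E[X] < 1, so R(6, 6) > 13.


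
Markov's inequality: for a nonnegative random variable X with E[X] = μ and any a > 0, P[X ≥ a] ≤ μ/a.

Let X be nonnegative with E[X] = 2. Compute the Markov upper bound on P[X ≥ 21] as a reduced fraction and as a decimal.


μ = E[X] = 2, a = 21.
Markov: P[X ≥ 21] ≤ μ/a = (2)/21 = 2/21.
Numerically: ≈ 0.09524.
(Since a = 21 > μ = 2.00000, the bound 2/21 is < 1 and informative.)

P[X ≥ 21] ≤ 2/21 ≈ 0.09524.


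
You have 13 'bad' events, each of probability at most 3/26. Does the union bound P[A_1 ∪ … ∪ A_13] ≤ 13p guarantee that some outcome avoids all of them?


Union bound: P[∪_{i=1}^{13} A_i] ≤ Σ_i P[A_i] ≤ 13·p = 13·(3/26) = 3/2.
Numerically: 3/2 ≈ 1.500.
Is 3/2 < 1? NO.
Since the bound 3/2 is ≥ 1, the union bound is uninformative here; it does NOT by itself certify existence.

13·p = 3/2 ≈ 1.500; existence NOT certified by the union bound.


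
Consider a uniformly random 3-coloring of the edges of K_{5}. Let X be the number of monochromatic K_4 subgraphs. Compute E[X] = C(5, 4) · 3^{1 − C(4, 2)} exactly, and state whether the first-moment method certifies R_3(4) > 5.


E[X] = C(5, 4) · 3^{1 − 6} = 5 · 3^{−5} = 5/243.
As a reduced fraction: E[X] = 5/243 ≈ 0.020576.
Is E[X] < 1? YES.
Since E[X] < 1, there exists a 3-coloring of K_{5} with no monochromatic K_4; hence R_3(4) > 5.

E[X] = 5/243 ≈ 0.020576; E[X] < 1, so R_3(4) > 5.


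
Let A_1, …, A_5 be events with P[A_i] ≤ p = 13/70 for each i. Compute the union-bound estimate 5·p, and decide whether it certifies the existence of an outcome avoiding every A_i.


Union bound: P[∪_{i=1}^{5} A_i] ≤ Σ_i P[A_i] ≤ 5·p = 5·(13/70) = 13/14.
Numerically: 13/14 ≈ 0.928571.
Is 13/14 < 1? YES.
Since P[∪ A_i] ≤ 13/14 < 1, the complement has P[∩ A_i^c] ≥ 1 − 13/14 = 1/14 > 0, so some outcome avoids every A_i.

5·p = 13/14 ≈ 0.928571; existence CERTIFIED by the union bound.


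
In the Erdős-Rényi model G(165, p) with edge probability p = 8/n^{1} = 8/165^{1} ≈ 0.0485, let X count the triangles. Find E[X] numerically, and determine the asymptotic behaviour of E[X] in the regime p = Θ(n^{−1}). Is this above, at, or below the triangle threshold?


Number of potential triangles: C(165, 3) = 735130.
Each occurs with probability p³ ≈ (0.0485)³ ≈ 1.13977e-04.
By linearity: E[X] = C(165, 3)·p³ ≈ 735130 · 1.13977e-04 ≈ 83.788.
Here α = 1, so p = 8/n is exactly at the triangle threshold p ~ 1/n. Asymptotically E[X] → c³/6 = 8³/6 = 256/3 ≈ 85.333, a bounded constant. In this regime the triangle count is asymptotically Poisson(c³/6).

E[X] ≈ 83.788; in regime p = Θ(1/n^{1}) E[X] stays bounded (at the triangle threshold p ~ 1/n).


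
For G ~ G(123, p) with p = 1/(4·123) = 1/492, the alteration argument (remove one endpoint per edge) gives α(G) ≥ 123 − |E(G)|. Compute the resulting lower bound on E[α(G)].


E[|E(G)|] = C(123, 2)·p = 7503 · (1/492) = 61/4.
E[α(G)] ≥ n − E[|E(G)|] = 123 − 61/4 = 431/4.
Numerically: ≈ 107.75000.
(This is only a lower bound; the true E[α(G)] may be larger.)

E[α(G)] ≥ 431/4 ≈ 107.75000.


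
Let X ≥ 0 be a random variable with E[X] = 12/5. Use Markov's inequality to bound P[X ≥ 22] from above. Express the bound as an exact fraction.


μ = E[X] = 12/5, a = 22.
Markov: P[X ≥ 22] ≤ μ/a = (12/5)/22 = 6/55.
Numerically: ≈ 0.109091.
(Since a = 22 > μ = 2.400000, the bound 6/55 is < 1 and informative.)

P[X ≥ 22] ≤ 6/55 ≈ 0.109091.


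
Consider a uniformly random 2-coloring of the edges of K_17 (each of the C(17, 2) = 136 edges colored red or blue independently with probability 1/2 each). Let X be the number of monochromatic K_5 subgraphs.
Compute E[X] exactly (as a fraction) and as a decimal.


Let X = Σ_S X_S over the C(17, 5) = 6188 subsets S of size 5, where X_S = 1 if the K_5 on S is monochromatic.
For a fixed S, the K_5 on S has C(5, 2) = 10 edges. P[all 10 edges red] = (1/2)^10, and likewise for blue, so P[monochromatic] = 2·(1/2)^10 = 2^{1 − 10} = 1/512.
By linearity: E[X] = C(17, 5) · 2^{1 − 10} = 6188 · 1/512 = 1547/128.
Numerically: E[X] ≈ 12.086.

E[X] = C(17,5)·2^(1−C(5,2)) = 1547/128 ≈ 12.086.


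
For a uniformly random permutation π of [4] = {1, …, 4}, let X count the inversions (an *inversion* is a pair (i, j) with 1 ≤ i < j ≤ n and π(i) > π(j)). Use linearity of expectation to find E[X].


Write X = Σ X_I over the C(4, 2) = 6 pairs i < j, with X_I the indicator of one inversion.
There are 6 indicators.
For each fixed pair i < j, the values π(i) and π(j) are two distinct elements of {1, …, 4} in uniformly random order; by symmetry P[π(i) > π(j)] = 1/2.
By linearity: E[X] = 6 · (1/2) = C(4, 2) · (1/2) = 6/2 = 3 ≈ 3.000000.

E[X] = 3 = 3.000000.


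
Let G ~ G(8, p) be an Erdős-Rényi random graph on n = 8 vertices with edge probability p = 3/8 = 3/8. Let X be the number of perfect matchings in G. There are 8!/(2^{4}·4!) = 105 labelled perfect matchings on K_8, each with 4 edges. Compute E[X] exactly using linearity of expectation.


K_8 has 8!/(2^{4}·4!) = 105 labelled perfect matchings.
For each such perfect matching H, let X_H = 1 if all 4 edges of H are present in G. Then P[X_H = 1] = p^{4} = (3/8)^{4} = 81/4096.
Summing the indicators: E[X] = Σ_H E[X_H] = 105 · p^{4} = 105 · 81/4096 = 8505/4096.
Numerically: E[X] ≈ 2.0764.

E[X] = 105 · (3/8)^{4} = 8505/4096 ≈ 2.0764.


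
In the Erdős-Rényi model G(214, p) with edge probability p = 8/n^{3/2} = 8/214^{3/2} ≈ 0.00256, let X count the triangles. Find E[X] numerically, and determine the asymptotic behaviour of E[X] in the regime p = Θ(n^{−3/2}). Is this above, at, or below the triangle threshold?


Number of potential triangles: C(214, 3) = 1610564.
Each occurs with probability p³ ≈ (0.00256)³ ≈ 1.66881e-08.
By linearity: E[X] = C(214, 3)·p³ ≈ 1610564 · 1.66881e-08 ≈ 0.027.
Since α = 3/2 > 1, p = c/n^{3/2} = o(1/n) is below the triangle threshold p ~ 1/n. Asymptotically E[X] ~ (c³/6)·n^{3(1−α)} = (8³/6)·n^{-1.5} → 0, so by Markov's inequality G has no triangles w.h.p.

E[X] ≈ 0.027; in regime p = Θ(1/n^{3/2}) E[X] tends to 0 (below the triangle threshold p ~ 1/n).


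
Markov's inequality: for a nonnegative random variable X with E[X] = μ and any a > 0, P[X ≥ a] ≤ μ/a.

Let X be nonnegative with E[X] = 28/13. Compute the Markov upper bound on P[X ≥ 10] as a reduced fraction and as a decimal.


μ = E[X] = 28/13, a = 10.
Markov: P[X ≥ 10] ≤ μ/a = (28/13)/10 = 14/65.
Numerically: ≈ 0.2154.
(Since a = 10 > μ = 2.1538, the bound 14/65 is < 1 and informative.)

P[X ≥ 10] ≤ 14/65 ≈ 0.2154.


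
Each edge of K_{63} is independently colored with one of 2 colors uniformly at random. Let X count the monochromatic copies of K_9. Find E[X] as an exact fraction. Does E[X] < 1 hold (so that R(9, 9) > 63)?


E[X] = C(63, 9) · 2^{1 − 36} = 23667689815 · 2^{−35} = 23667689815/34359738368.
As a reduced fraction: E[X] = 23667689815/34359738368 ≈ 0.688820.
Is E[X] < 1? YES.
Since E[X] < 1, there exists a 2-coloring of K_{63} with no monochromatic K_9; hence R(9, 9) > 63.

E[X] = 23667689815/34359738368 ≈ 0.688820; E[X] < 1, so R(9, 9) > 63.


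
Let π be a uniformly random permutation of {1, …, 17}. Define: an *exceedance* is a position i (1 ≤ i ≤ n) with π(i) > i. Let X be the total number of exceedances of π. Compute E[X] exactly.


Write X = Σ_{i=1}^{17} X_i, where X_i = 1_{π(i) > i}.
For each fixed i, π(i) is uniform over {1, …, 17} (marginal of a uniform permutation), so P[π(i) > i] = (n − i)/n. Summing: Σ_{i=1}^{17} (n − i)/n = (0 + 1 + … + 16)/17 = 17(17 − 1)/(2·17) = (17 − 1)/2.
Hence E[X] = Σ_{i=1}^{17} (17 − i)/17 = 8 ≈ 8.0000.

E[X] = 8 = 8.0000.


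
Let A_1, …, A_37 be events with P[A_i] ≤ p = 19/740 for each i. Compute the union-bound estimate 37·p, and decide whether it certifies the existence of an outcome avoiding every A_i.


Union bound: P[∪_{i=1}^{37} A_i] ≤ Σ_i P[A_i] ≤ 37·p = 37·(19/740) = 19/20.
Numerically: 19/20 ≈ 0.9500.
Is 19/20 < 1? YES.
Since P[∪ A_i] ≤ 19/20 < 1, the complement has P[∩ A_i^c] ≥ 1 − 19/20 = 1/20 > 0, so some outcome avoids every A_i.

37·p = 19/20 ≈ 0.9500; existence CERTIFIED by the union bound.


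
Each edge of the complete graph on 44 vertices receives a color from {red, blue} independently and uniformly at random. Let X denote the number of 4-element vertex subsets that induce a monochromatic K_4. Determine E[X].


Let X = Σ_S X_S over the C(44, 4) = 135751 subsets S of size 4, where X_S = 1 if the K_4 on S is monochromatic.
For a fixed S, the K_4 on S has C(4, 2) = 6 edges. P[all 6 edges red] = (1/2)^6, and likewise for blue, so P[monochromatic] = 2·(1/2)^6 = 2^{1 − 6} = 1/32.
Summing: E[X] = C(44, 4) · 2^{1 − 6} = 135751 · 1/32 = 135751/32.
Numerically: E[X] ≈ 4242.2188.

E[X] = C(44,4)·2^(1−C(4,2)) = 135751/32 ≈ 4242.2188.


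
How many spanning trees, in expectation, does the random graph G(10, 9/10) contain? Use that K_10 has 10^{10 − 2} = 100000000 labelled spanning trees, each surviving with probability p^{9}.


K_10 has 10^{10 − 2} = 100000000 labelled spanning trees.
For each such spanning tree H, let X_H = 1 if all 9 edges of H are present in G. Then P[X_H = 1] = p^{9} = (9/10)^{9} = 387420489/1000000000.
By linearity: E[X] = Σ_H E[X_H] = 100000000 · p^{9} = 100000000 · 387420489/1000000000 = 387420489/10.
Numerically: E[X] ≈ 3.874e+07.

E[X] = 100000000 · (9/10)^{9} = 387420489/10 ≈ 3.874e+07.


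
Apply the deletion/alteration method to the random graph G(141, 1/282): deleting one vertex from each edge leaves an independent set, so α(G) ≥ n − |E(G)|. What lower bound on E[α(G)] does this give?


E[|E(G)|] = C(141, 2)·p = 9870 · (1/282) = 35.
E[α(G)] ≥ n − E[|E(G)|] = 141 − 35 = 106.
Numerically: ≈ 106.00000.
(This is only a lower bound; the true E[α(G)] may be larger.)

E[α(G)] ≥ 106 ≈ 106.00000.


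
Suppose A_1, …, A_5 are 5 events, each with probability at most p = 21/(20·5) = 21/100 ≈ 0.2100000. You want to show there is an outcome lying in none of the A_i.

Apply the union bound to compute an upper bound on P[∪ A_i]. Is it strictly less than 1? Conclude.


Union bound: P[∪_{i=1}^{5} A_i] ≤ Σ_i P[A_i] ≤ 5·p = 5·(21/100) = 21/20.
Numerically: 21/20 ≈ 1.0500000.
Is 21/20 < 1? NO.
Since the bound 21/20 is ≥ 1, the union bound is uninformative here; it does NOT by itself certify existence.

5·p = 21/20 ≈ 1.0500000; existence NOT certified by the union bound.


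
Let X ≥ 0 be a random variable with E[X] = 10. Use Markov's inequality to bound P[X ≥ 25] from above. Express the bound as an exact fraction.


μ = E[X] = 10, a = 25.
Markov: P[X ≥ 25] ≤ μ/a = (10)/25 = 2/5.
Numerically: ≈ 0.4000.
(Since a = 25 > μ = 10.0000, the bound 2/5 is < 1 and informative.)

P[X ≥ 25] ≤ 2/5 ≈ 0.4000.


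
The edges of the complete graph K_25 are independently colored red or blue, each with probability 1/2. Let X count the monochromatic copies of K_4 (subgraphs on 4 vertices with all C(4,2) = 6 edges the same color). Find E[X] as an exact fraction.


Let X = Σ_S X_S over the C(25, 4) = 12650 subsets S of size 4, where X_S = 1 if the K_4 on S is monochromatic.
For a fixed S, the K_4 on S has C(4, 2) = 6 edges. P[all 6 edges red] = (1/2)^6, and likewise for blue, so P[monochromatic] = 2·(1/2)^6 = 2^{1 − 6} = 1/32.
By linearity of expectation: E[X] = C(25, 4) · 2^{1 − 6} = 12650 · 1/32 = 6325/16.
Numerically: E[X] ≈ 395.312.

E[X] = C(25,4)·2^(1−C(4,2)) = 6325/16 ≈ 395.312.


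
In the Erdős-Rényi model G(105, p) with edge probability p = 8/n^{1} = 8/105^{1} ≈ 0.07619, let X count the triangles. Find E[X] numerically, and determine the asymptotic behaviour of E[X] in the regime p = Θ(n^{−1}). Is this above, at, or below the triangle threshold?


Number of potential triangles: C(105, 3) = 187460.
Each occurs with probability p³ ≈ (0.07619)³ ≈ 4.422849e-04.
By linearity: E[X] = C(105, 3)·p³ ≈ 187460 · 4.422849e-04 ≈ 82.9107.
Here α = 1, so p = 8/n is exactly at the triangle threshold p ~ 1/n. Asymptotically E[X] → c³/6 = 8³/6 = 256/3 ≈ 85.3333, a bounded constant. In this regime the triangle count is asymptotically Poisson(c³/6).

E[X] ≈ 82.9107; in regime p = Θ(1/n^{1}) E[X] stays bounded (at the triangle threshold p ~ 1/n).
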